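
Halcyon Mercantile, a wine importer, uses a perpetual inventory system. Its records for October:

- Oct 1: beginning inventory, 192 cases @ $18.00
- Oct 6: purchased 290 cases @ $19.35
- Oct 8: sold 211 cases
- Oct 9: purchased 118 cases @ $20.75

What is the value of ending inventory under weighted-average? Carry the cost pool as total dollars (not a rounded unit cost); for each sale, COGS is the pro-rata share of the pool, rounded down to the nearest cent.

After Oct 1: 192 on hand, pool $3,456.00 (≈ $18.0000 each)
After Oct 6: 482 on hand, pool $9,067.50 (≈ $18.8122 each)
Oct 8, sell 211: 211/482 × $9,067.50 → $3,969.38
After Oct 9: 389 on hand, pool $7,546.62 (≈ $19.4001 each)
Ending inventory (cost pool remaining) = $7,546.62
Check: goods available $11,516.00 = COGS $3,969.38 + ending $7,546.62

Ending inventory = $7,546.62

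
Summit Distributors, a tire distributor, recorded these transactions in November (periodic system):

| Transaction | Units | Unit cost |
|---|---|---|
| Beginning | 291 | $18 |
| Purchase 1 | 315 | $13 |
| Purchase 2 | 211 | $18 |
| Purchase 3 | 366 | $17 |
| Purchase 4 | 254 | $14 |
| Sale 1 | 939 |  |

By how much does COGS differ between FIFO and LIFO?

$225

FIFO COGS: 291 @ $18 + 315 @ $13 + 211 @ $18 + 122 @ $17 = $15,205
LIFO COGS: 254 @ $14 + 366 @ $17 + 211 @ $18 + 108 @ $13 = $14,980
Difference = |$15,205 − $14,980| = $225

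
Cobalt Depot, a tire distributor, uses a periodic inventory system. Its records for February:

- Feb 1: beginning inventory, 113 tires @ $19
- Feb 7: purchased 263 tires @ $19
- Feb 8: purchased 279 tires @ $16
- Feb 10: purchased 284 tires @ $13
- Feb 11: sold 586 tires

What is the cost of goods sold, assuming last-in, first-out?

Feb 11, 586 sold [LIFO — newest first]: 284 @ $13 + 279 @ $16 + 23 @ $19 = $8,593
Ending inventory: 113 @ $19 + 240 @ $19 = $6,707
Check: goods available $15,300 = COGS $8,593 + ending $6,707

COGS = $8,593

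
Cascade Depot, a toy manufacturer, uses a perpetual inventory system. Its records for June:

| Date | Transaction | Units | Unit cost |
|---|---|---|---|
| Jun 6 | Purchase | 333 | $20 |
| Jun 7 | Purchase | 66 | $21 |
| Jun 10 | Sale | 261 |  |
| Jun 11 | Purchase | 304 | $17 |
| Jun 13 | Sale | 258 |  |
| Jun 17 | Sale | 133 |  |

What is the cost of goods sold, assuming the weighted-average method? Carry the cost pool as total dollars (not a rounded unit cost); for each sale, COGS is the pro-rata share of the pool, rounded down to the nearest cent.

COGS = $12,296.59

After Jun 6: 333 on hand, pool $6,660.00 (≈ $20.0000 each)
After Jun 7: 399 on hand, pool $8,046.00 (≈ $20.1654 each)
Jun 10, sell 261: 261/399 × $8,046.00 → $5,263.17
After Jun 11: 442 on hand, pool $7,950.83 (≈ $17.9883 each)
Jun 13, sell 258: 258/442 × $7,950.83 → $4,640.98
Jun 17, sell 133: 133/184 × $3,309.85 → $2,392.44
Total COGS = $5,263.17 + $4,640.98 + $2,392.44 = $12,296.59
Ending inventory (cost pool remaining) = $917.41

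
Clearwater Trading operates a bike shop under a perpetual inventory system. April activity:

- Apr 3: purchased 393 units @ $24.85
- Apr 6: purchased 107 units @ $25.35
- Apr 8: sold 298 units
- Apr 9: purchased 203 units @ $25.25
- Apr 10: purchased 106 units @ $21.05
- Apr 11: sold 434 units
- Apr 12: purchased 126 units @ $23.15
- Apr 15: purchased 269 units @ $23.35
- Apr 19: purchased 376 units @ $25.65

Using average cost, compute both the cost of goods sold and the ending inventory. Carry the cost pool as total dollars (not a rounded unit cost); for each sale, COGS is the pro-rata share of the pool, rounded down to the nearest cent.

COGS = $17,967.30; ending inventory = $20,710.70

After Apr 3: 393 on hand, pool $9,766.05 (≈ $24.8500 each)
After Apr 6: 500 on hand, pool $12,478.50 (≈ $24.9570 each)
Apr 8, sell 298: 298/500 × $12,478.50 → $7,437.18
After Apr 9: 405 on hand, pool $10,167.07 (≈ $25.1039 each)
After Apr 10: 511 on hand, pool $12,398.37 (≈ $24.2630 each)
Apr 11, sell 434: 434/511 × $12,398.37 → $10,530.12
After Apr 12: 203 on hand, pool $4,785.15 (≈ $23.5722 each)
After Apr 15: 472 on hand, pool $11,066.30 (≈ $23.4456 each)
After Apr 19: 848 on hand, pool $20,710.70 (≈ $24.4230 each)
Total COGS = $7,437.18 + $10,530.12 = $17,967.30
Ending inventory (cost pool remaining) = $20,710.70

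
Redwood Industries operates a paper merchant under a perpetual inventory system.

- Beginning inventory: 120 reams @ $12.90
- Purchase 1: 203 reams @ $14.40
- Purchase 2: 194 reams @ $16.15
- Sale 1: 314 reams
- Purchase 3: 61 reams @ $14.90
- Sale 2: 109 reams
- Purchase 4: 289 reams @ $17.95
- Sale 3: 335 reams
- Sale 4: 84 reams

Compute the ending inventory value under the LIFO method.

Sale 1 (314) [LIFO — newest first]: 194 @ $16.15 + 120 @ $14.40 = $4,861.10
Sale 2 (109) [LIFO — newest first]: 61 @ $14.90 + 48 @ $14.40 = $1,600.10
Sale 3 (335) [LIFO — newest first]: 289 @ $17.95 + 35 @ $14.40 + 11 @ $12.90 = $5,833.45
Sale 4 (84) [LIFO — newest first]: 84 @ $12.90 = $1,083.60
Total COGS = $4,861.10 + $1,600.10 + $5,833.45 + $1,083.60 = $13,378.25
Ending inventory: 25 @ $12.90 = $322.50

Ending inventory = $322.50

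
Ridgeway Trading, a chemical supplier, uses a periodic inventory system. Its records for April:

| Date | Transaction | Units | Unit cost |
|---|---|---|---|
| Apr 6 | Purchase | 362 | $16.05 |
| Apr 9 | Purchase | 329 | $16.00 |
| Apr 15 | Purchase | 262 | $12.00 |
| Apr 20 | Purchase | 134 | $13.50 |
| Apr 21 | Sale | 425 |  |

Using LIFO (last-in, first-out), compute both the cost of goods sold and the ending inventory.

Apr 21, 425 sold [LIFO — newest first]: 134 @ $13.50 + 262 @ $12.00 + 29 @ $16.00 = $5,417.00
Ending inventory: 362 @ $16.05 + 300 @ $16.00 = $10,610.10

COGS = $5,417.00; ending inventory = $10,610.10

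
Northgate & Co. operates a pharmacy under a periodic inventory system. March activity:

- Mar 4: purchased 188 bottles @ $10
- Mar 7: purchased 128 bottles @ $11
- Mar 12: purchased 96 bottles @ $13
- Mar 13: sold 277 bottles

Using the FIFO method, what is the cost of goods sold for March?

Mar 13, 277 sold [FIFO — oldest first]: 188 @ $10 + 89 @ $11 = $2,859
Ending inventory: 39 @ $11 + 96 @ $13 = $1,677
Check: goods available $4,536 = COGS $2,859 + ending $1,677

COGS = $2,859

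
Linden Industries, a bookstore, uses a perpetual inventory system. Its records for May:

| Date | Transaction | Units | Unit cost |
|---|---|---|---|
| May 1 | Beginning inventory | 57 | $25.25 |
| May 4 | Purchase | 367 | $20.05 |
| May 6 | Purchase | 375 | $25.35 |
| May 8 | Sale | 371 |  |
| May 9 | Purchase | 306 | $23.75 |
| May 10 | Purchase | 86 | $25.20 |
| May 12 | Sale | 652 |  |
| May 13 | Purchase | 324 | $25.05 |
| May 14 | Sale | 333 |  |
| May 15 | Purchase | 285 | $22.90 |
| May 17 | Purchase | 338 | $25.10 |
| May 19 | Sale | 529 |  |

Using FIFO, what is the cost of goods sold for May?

COGS = $44,514.75

May 8, 371 sold [FIFO — oldest first]: 57 @ $25.25 + 314 @ $20.05 = $7,734.95
May 12, 652 sold [FIFO — oldest first]: 53 @ $20.05 + 375 @ $25.35 + 224 @ $23.75 = $15,888.90
May 14, 333 sold [FIFO — oldest first]: 82 @ $23.75 + 86 @ $25.20 + 165 @ $25.05 = $8,247.95
May 19, 529 sold [FIFO — oldest first]: 159 @ $25.05 + 285 @ $22.90 + 85 @ $25.10 = $12,642.95
Total COGS = $7,734.95 + $15,888.90 + $8,247.95 + $12,642.95 = $44,514.75
Ending inventory: 253 @ $25.10 = $6,350.30
Check: goods available $50,865.05 = COGS $44,514.75 + ending $6,350.30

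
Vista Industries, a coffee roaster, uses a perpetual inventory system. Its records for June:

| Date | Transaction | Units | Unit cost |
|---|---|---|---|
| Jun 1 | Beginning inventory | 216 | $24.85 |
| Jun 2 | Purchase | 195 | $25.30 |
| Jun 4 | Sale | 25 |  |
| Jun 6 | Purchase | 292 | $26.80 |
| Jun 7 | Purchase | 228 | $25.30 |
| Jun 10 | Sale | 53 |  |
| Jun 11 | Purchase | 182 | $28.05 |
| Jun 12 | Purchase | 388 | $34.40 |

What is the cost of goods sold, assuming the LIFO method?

Jun 4, 25 sold [LIFO — newest first]: 25 @ $25.30 = $632.50
Jun 10, 53 sold [LIFO — newest first]: 53 @ $25.30 = $1,340.90
Total COGS = $632.50 + $1,340.90 = $1,973.40
Ending inventory: 216 @ $24.85 + 170 @ $25.30 + 292 @ $26.80 + 175 @ $25.30 + 182 @ $28.05 + 388 @ $34.40 = $40,374.00
Check: goods available $42,347.40 = COGS $1,973.40 + ending $40,374.00

COGS = $1,973.40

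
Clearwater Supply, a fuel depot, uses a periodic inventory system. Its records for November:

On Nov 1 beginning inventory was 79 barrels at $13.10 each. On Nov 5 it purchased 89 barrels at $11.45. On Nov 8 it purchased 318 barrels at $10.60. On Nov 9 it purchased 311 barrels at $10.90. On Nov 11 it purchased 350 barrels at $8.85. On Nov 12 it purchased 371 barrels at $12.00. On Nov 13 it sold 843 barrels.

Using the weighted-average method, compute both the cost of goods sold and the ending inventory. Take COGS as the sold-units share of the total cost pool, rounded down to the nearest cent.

Nov 13, sell 843: 843/1518 × $16,364.15 → $9,087.60
Ending inventory (cost pool remaining) = $7,276.55
Check: goods available $16,364.15 = COGS $9,087.60 + ending $7,276.55

COGS = $9,087.60; ending inventory = $7,276.55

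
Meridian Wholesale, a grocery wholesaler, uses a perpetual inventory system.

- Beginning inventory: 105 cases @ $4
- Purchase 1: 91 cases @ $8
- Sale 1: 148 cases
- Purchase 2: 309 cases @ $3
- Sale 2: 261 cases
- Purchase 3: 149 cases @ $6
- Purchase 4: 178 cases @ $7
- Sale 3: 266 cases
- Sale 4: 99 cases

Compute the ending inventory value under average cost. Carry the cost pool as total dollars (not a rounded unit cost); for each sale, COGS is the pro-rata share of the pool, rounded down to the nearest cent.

After Beginning: 105 on hand, pool $420.00 (≈ $4.0000 each)
After Purchase 1: 196 on hand, pool $1,148.00 (≈ $5.8571 each)
Sale 1, sell 148: 148/196 × $1,148.00 → $866.85
After Purchase 2: 357 on hand, pool $1,208.15 (≈ $3.3842 each)
Sale 2, sell 261: 261/357 × $1,208.15 → $883.26
After Purchase 3: 245 on hand, pool $1,218.89 (≈ $4.9751 each)
After Purchase 4: 423 on hand, pool $2,464.89 (≈ $5.8272 each)
Sale 3, sell 266: 266/423 × $2,464.89 → $1,550.02
Sale 4, sell 99: 99/157 × $914.87 → $576.89
Total COGS = $866.85 + $883.26 + $1,550.02 + $576.89 = $3,877.02
Ending inventory (cost pool remaining) = $337.98

Ending inventory = $337.98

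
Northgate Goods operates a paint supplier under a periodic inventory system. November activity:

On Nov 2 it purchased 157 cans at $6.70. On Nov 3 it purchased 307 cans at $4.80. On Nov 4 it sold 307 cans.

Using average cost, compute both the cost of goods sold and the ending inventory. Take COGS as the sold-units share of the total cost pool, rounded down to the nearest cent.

Nov 4, sell 307: 307/464 × $2,525.50 → $1,670.96
Ending inventory (cost pool remaining) = $854.54
Check: goods available $2,525.50 = COGS $1,670.96 + ending $854.54

COGS = $1,670.96; ending inventory = $854.54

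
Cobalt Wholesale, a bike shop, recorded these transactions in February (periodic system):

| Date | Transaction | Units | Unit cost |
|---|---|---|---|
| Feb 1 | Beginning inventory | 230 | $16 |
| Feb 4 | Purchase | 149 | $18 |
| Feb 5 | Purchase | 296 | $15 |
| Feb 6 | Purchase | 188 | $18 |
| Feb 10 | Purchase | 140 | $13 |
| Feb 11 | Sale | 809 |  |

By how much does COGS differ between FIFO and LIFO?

FIFO COGS: 230 @ $16 + 149 @ $18 + 296 @ $15 + 134 @ $18 = $13,214
LIFO COGS: 140 @ $13 + 188 @ $18 + 296 @ $15 + 149 @ $18 + 36 @ $16 = $12,902
Difference = |$13,214 − $12,902| = $312

$312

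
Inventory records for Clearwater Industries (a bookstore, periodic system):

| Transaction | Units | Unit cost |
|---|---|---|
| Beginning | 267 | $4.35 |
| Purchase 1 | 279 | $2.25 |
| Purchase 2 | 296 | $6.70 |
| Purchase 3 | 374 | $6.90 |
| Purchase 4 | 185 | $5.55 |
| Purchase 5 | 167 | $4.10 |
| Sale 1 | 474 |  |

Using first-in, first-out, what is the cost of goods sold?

COGS = $1,627.20

Sale 1 (474) [FIFO — oldest first]: 267 @ $4.35 + 207 @ $2.25 = $1,627.20
Ending inventory: 72 @ $2.25 + 296 @ $6.70 + 374 @ $6.90 + 185 @ $5.55 + 167 @ $4.10 = $6,437.25
Check: goods available $8,064.45 = COGS $1,627.20 + ending $6,437.25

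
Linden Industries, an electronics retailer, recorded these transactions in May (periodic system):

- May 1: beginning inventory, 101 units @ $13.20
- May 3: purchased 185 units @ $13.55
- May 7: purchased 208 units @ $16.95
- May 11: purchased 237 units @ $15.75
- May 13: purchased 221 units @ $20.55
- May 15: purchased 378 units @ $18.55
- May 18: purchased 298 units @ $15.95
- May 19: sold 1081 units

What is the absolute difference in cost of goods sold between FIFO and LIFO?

FIFO COGS: 101 @ $13.20 + 185 @ $13.55 + 208 @ $16.95 + 237 @ $15.75 + 221 @ $20.55 + 129 @ $18.55 = $18,032.80
LIFO COGS: 298 @ $15.95 + 378 @ $18.55 + 221 @ $20.55 + 184 @ $15.75 = $19,204.55
Difference = |$18,032.80 − $19,204.55| = $1,171.75

$1,171.75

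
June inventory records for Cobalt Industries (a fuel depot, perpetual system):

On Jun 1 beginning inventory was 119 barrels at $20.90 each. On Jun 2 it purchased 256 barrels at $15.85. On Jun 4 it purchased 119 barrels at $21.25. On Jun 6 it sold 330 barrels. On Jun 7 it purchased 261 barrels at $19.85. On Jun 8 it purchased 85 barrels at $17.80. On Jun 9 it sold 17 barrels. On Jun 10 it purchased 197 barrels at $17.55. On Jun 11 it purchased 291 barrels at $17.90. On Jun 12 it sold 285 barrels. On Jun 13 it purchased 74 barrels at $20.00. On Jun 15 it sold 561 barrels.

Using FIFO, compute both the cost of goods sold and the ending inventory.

COGS = $22,017.05; ending inventory = $3,896.50

Jun 6, 330 sold [FIFO — oldest first]: 119 @ $20.90 + 211 @ $15.85 = $5,831.45
Jun 9, 17 sold [FIFO — oldest first]: 17 @ $15.85 = $269.45
Jun 12, 285 sold [FIFO — oldest first]: 28 @ $15.85 + 119 @ $21.25 + 138 @ $19.85 = $5,711.85
Jun 15, 561 sold [FIFO — oldest first]: 123 @ $19.85 + 85 @ $17.80 + 197 @ $17.55 + 156 @ $17.90 = $10,204.30
Total COGS = $5,831.45 + $269.45 + $5,711.85 + $10,204.30 = $22,017.05
Ending inventory: 135 @ $17.90 + 74 @ $20.00 = $3,896.50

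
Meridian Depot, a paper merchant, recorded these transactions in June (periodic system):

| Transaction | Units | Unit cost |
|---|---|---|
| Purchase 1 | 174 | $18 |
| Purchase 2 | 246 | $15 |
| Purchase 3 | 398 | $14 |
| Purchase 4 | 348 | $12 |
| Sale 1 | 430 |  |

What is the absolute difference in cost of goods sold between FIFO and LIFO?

$1,638

FIFO COGS: 174 @ $18 + 246 @ $15 + 10 @ $14 = $6,962
LIFO COGS: 348 @ $12 + 82 @ $14 = $5,324
Difference = |$6,962 − $5,324| = $1,638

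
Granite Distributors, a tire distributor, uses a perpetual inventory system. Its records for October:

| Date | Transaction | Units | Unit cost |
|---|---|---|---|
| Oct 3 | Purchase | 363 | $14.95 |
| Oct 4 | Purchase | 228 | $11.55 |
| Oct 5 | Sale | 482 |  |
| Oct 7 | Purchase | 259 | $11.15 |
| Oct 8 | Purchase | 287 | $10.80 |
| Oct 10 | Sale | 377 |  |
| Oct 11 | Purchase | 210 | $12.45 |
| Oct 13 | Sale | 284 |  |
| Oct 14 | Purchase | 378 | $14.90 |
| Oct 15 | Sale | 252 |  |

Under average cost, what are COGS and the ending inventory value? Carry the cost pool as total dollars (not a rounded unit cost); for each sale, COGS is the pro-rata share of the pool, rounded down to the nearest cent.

After Oct 3: 363 on hand, pool $5,426.85 (≈ $14.9500 each)
After Oct 4: 591 on hand, pool $8,060.25 (≈ $13.6383 each)
Oct 5, sell 482: 482/591 × $8,060.25 → $6,573.67
After Oct 7: 368 on hand, pool $4,374.43 (≈ $11.8870 each)
After Oct 8: 655 on hand, pool $7,474.03 (≈ $11.4107 each)
Oct 10, sell 377: 377/655 × $7,474.03 → $4,301.84
After Oct 11: 488 on hand, pool $5,786.69 (≈ $11.8580 each)
Oct 13, sell 284: 284/488 × $5,786.69 → $3,367.66
After Oct 14: 582 on hand, pool $8,051.23 (≈ $13.8337 each)
Oct 15, sell 252: 252/582 × $8,051.23 → $3,486.09
Total COGS = $6,573.67 + $4,301.84 + $3,367.66 + $3,486.09 = $17,729.26
Ending inventory (cost pool remaining) = $4,565.14

COGS = $17,729.26; ending inventory = $4,565.14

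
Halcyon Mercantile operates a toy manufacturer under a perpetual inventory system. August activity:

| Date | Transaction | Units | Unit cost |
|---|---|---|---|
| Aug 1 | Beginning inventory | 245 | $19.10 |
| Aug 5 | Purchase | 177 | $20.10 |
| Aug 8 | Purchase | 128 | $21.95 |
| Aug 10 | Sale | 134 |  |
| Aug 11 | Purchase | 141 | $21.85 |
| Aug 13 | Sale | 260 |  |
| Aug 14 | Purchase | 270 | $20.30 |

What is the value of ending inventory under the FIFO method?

Ending inventory = $11,934.25

Aug 10, 134 sold [FIFO — oldest first]: 134 @ $19.10 = $2,559.40
Aug 13, 260 sold [FIFO — oldest first]: 111 @ $19.10 + 149 @ $20.10 = $5,115.00
Total COGS = $2,559.40 + $5,115.00 = $7,674.40
Ending inventory: 28 @ $20.10 + 128 @ $21.95 + 141 @ $21.85 + 270 @ $20.30 = $11,934.25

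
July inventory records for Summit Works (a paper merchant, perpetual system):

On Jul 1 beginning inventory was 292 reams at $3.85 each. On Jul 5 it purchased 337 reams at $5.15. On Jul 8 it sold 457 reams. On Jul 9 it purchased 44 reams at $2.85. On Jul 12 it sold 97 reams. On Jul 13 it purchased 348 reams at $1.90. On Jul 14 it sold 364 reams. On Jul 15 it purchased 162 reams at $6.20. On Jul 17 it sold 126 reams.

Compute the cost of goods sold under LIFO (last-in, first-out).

Jul 8, 457 sold [LIFO — newest first]: 337 @ $5.15 + 120 @ $3.85 = $2,197.55
Jul 12, 97 sold [LIFO — newest first]: 44 @ $2.85 + 53 @ $3.85 = $329.45
Jul 14, 364 sold [LIFO — newest first]: 348 @ $1.90 + 16 @ $3.85 = $722.80
Jul 17, 126 sold [LIFO — newest first]: 126 @ $6.20 = $781.20
Total COGS = $2,197.55 + $329.45 + $722.80 + $781.20 = $4,031.00
Ending inventory: 103 @ $3.85 + 36 @ $6.20 = $619.75
Check: goods available $4,650.75 = COGS $4,031.00 + ending $619.75

COGS = $4,031.00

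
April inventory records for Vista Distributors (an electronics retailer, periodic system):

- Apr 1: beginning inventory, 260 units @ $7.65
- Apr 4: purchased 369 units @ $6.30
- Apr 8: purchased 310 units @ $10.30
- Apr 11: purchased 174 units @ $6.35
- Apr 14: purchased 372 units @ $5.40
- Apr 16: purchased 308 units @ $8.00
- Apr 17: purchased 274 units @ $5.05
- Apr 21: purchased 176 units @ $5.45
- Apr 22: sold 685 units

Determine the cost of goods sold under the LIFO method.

Apr 22, 685 sold [LIFO — newest first]: 176 @ $5.45 + 274 @ $5.05 + 235 @ $8.00 = $4,222.90
Ending inventory: 260 @ $7.65 + 369 @ $6.30 + 310 @ $10.30 + 174 @ $6.35 + 372 @ $5.40 + 73 @ $8.00 = $11,204.40

COGS = $4,222.90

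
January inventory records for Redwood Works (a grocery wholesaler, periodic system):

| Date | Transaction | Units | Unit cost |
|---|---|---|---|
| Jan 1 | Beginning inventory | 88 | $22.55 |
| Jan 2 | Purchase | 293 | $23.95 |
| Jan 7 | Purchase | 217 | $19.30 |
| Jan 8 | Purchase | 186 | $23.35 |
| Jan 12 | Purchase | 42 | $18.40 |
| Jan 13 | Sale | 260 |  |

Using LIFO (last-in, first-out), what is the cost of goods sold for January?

COGS = $5,733.50

Jan 13, 260 sold [LIFO — newest first]: 42 @ $18.40 + 186 @ $23.35 + 32 @ $19.30 = $5,733.50
Ending inventory: 88 @ $22.55 + 293 @ $23.95 + 185 @ $19.30 = $12,572.25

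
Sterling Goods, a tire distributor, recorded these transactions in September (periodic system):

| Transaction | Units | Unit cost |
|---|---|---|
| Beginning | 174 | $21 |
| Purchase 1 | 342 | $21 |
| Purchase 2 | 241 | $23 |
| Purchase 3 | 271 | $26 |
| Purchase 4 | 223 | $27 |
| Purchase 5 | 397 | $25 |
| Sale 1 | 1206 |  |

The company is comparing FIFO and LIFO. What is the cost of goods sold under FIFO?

COGS = $28,231

FIFO COGS: 174 @ $21 + 342 @ $21 + 241 @ $23 + 271 @ $26 + 178 @ $27 = $28,231
LIFO COGS: 397 @ $25 + 223 @ $27 + 271 @ $26 + 241 @ $23 + 74 @ $21 = $30,089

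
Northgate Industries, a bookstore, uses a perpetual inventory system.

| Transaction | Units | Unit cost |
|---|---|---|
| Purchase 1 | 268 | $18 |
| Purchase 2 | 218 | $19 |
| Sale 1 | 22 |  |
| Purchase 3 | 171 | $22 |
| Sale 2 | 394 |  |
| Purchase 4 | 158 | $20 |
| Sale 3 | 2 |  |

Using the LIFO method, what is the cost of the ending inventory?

Sale 1 (22) [LIFO — newest first]: 22 @ $19 = $418
Sale 2 (394) [LIFO — newest first]: 171 @ $22 + 196 @ $19 + 27 @ $18 = $7,972
Sale 3 (2) [LIFO — newest first]: 2 @ $20 = $40
Total COGS = $418 + $7,972 + $40 = $8,430
Ending inventory: 241 @ $18 + 156 @ $20 = $7,458

Ending inventory = $7,458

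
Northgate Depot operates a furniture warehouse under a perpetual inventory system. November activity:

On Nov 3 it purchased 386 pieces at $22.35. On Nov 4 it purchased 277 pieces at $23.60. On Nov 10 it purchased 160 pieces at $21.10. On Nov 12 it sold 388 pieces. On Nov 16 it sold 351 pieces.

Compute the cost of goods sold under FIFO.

Nov 12, 388 sold [FIFO — oldest first]: 386 @ $22.35 + 2 @ $23.60 = $8,674.30
Nov 16, 351 sold [FIFO — oldest first]: 275 @ $23.60 + 76 @ $21.10 = $8,093.60
Total COGS = $8,674.30 + $8,093.60 = $16,767.90
Ending inventory: 84 @ $21.10 = $1,772.40

COGS = $16,767.90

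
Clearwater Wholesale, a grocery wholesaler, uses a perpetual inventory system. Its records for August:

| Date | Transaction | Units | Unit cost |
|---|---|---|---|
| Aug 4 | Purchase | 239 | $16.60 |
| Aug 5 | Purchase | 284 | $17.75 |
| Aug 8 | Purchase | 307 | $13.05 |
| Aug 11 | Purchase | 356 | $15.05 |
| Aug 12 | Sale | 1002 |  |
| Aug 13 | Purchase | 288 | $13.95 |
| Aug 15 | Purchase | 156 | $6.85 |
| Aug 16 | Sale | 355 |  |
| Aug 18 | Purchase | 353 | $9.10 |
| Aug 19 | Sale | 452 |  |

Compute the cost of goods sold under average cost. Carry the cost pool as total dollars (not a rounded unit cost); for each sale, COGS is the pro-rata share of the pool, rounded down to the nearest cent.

After Aug 4: 239 on hand, pool $3,967.40 (≈ $16.6000 each)
After Aug 5: 523 on hand, pool $9,008.40 (≈ $17.2245 each)
After Aug 8: 830 on hand, pool $13,014.75 (≈ $15.6804 each)
After Aug 11: 1186 on hand, pool $18,372.55 (≈ $15.4912 each)
Aug 12, sell 1002: 1002/1186 × $18,372.55 → $15,522.17
After Aug 13: 472 on hand, pool $6,867.98 (≈ $14.5508 each)
After Aug 15: 628 on hand, pool $7,936.58 (≈ $12.6379 each)
Aug 16, sell 355: 355/628 × $7,936.58 → $4,486.44
After Aug 18: 626 on hand, pool $6,662.44 (≈ $10.6429 each)
Aug 19, sell 452: 452/626 × $6,662.44 → $4,810.57
Total COGS = $15,522.17 + $4,486.44 + $4,810.57 = $24,819.18
Ending inventory (cost pool remaining) = $1,851.87

COGS = $24,819.18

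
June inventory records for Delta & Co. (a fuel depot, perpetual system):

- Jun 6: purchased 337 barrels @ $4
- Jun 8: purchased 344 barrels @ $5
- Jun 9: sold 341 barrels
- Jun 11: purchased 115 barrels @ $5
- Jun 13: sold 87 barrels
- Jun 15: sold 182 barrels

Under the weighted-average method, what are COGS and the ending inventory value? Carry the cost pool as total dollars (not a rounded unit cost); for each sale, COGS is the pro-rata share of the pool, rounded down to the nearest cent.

COGS = $2,781.77; ending inventory = $861.23

After Jun 6: 337 on hand, pool $1,348.00 (≈ $4.0000 each)
After Jun 8: 681 on hand, pool $3,068.00 (≈ $4.5051 each)
Jun 9, sell 341: 341/681 × $3,068.00 → $1,536.25
After Jun 11: 455 on hand, pool $2,106.75 (≈ $4.6302 each)
Jun 13, sell 87: 87/455 × $2,106.75 → $402.82
Jun 15, sell 182: 182/368 × $1,703.93 → $842.70
Total COGS = $1,536.25 + $402.82 + $842.70 = $2,781.77
Ending inventory (cost pool remaining) = $861.23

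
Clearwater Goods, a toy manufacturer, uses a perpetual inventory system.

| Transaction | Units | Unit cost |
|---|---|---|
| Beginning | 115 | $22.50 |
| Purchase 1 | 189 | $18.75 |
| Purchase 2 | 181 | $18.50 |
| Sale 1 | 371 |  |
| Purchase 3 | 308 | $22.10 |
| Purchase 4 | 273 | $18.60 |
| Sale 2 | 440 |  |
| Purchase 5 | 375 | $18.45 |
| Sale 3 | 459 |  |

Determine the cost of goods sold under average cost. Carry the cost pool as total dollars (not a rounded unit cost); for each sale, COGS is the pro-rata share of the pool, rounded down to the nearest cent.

After Beginning: 115 on hand, pool $2,587.50 (≈ $22.5000 each)
After Purchase 1: 304 on hand, pool $6,131.25 (≈ $20.1686 each)
After Purchase 2: 485 on hand, pool $9,479.75 (≈ $19.5459 each)
Sale 1, sell 371: 371/485 × $9,479.75 → $7,251.52
After Purchase 3: 422 on hand, pool $9,035.03 (≈ $21.4100 each)
After Purchase 4: 695 on hand, pool $14,112.83 (≈ $20.3062 each)
Sale 2, sell 440: 440/695 × $14,112.83 → $8,934.74
After Purchase 5: 630 on hand, pool $12,096.84 (≈ $19.2013 each)
Sale 3, sell 459: 459/630 × $12,096.84 → $8,813.41
Total COGS = $7,251.52 + $8,934.74 + $8,813.41 = $24,999.67
Ending inventory (cost pool remaining) = $3,283.43

COGS = $24,999.67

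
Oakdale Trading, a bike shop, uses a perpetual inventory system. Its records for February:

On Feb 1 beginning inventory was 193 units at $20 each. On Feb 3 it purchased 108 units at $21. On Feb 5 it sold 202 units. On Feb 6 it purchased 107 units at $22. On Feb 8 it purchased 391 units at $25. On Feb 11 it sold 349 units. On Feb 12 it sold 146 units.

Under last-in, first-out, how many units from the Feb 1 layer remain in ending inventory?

99

Feb 5, 202 sold [LIFO — newest first]: 108 @ $21 + 94 @ $20 = $4,148
Feb 11, 349 sold [LIFO — newest first]: 349 @ $25 = $8,725
Feb 12, 146 sold [LIFO — newest first]: 42 @ $25 + 104 @ $22 = $3,338
Total COGS = $4,148 + $8,725 + $3,338 = $16,211
Ending inventory: 99 @ $20 + 3 @ $22 = $2,046
Check: goods available $18,257 = COGS $16,211 + ending $2,046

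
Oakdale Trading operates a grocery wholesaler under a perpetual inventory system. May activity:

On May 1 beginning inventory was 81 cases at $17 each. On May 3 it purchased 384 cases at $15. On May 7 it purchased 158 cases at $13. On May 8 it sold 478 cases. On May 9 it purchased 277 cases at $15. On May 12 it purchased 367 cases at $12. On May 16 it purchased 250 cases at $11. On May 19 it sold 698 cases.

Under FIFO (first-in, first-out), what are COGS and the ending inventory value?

May 8, 478 sold [FIFO — oldest first]: 81 @ $17 + 384 @ $15 + 13 @ $13 = $7,306
May 19, 698 sold [FIFO — oldest first]: 145 @ $13 + 277 @ $15 + 276 @ $12 = $9,352
Total COGS = $7,306 + $9,352 = $16,658
Ending inventory: 91 @ $12 + 250 @ $11 = $3,842
Check: goods available $20,500 = COGS $16,658 + ending $3,842

COGS = $16,658; ending inventory = $3,842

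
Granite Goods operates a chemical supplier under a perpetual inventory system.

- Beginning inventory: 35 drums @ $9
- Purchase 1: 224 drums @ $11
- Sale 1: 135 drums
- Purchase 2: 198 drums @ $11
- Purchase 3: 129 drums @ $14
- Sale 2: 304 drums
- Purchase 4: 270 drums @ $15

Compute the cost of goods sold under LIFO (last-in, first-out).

Sale 1 (135) [LIFO — newest first]: 135 @ $11 = $1,485
Sale 2 (304) [LIFO — newest first]: 129 @ $14 + 175 @ $11 = $3,731
Total COGS = $1,485 + $3,731 = $5,216
Ending inventory: 35 @ $9 + 89 @ $11 + 23 @ $11 + 270 @ $15 = $5,597

COGS = $5,216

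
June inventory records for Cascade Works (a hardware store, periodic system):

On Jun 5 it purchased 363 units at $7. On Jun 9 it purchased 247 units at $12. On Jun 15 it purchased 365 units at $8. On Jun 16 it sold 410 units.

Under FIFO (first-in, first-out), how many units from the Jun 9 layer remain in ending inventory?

200

Jun 16, 410 sold [FIFO — oldest first]: 363 @ $7 + 47 @ $12 = $3,105
Ending inventory: 200 @ $12 + 365 @ $8 = $5,320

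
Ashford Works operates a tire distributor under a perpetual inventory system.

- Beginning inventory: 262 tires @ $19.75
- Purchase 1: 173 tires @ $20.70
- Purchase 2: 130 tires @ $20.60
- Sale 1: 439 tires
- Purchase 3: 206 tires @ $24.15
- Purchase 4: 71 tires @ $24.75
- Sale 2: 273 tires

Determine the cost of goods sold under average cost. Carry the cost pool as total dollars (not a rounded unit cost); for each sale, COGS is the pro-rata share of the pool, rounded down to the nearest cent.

After Beginning: 262 on hand, pool $5,174.50 (≈ $19.7500 each)
After Purchase 1: 435 on hand, pool $8,755.60 (≈ $20.1278 each)
After Purchase 2: 565 on hand, pool $11,433.60 (≈ $20.2365 each)
Sale 1, sell 439: 439/565 × $11,433.60 → $8,883.80
After Purchase 3: 332 on hand, pool $7,524.70 (≈ $22.6648 each)
After Purchase 4: 403 on hand, pool $9,281.95 (≈ $23.0321 each)
Sale 2, sell 273: 273/403 × $9,281.95 → $6,287.77
Total COGS = $8,883.80 + $6,287.77 = $15,171.57
Ending inventory (cost pool remaining) = $2,994.18
Check: goods available $18,165.75 = COGS $15,171.57 + ending $2,994.18

COGS = $15,171.57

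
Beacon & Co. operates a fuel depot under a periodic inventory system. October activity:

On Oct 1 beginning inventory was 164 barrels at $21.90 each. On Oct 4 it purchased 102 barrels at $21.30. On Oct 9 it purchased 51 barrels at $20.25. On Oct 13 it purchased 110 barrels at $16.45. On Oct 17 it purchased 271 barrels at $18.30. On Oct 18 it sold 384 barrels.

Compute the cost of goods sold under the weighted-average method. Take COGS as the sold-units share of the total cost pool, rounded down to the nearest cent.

COGS = $7,463.10

Oct 18, sell 384: 384/698 × $13,565.75 → $7,463.10
Ending inventory (cost pool remaining) = $6,102.65
Check: goods available $13,565.75 = COGS $7,463.10 + ending $6,102.65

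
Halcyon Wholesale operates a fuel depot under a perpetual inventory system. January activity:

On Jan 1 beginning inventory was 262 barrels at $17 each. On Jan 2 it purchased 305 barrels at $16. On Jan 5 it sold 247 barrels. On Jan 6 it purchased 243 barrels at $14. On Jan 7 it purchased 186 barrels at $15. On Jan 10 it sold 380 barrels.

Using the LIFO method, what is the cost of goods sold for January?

Jan 5, 247 sold [LIFO — newest first]: 247 @ $16 = $3,952
Jan 10, 380 sold [LIFO — newest first]: 186 @ $15 + 194 @ $14 = $5,506
Total COGS = $3,952 + $5,506 = $9,458
Ending inventory: 262 @ $17 + 58 @ $16 + 49 @ $14 = $6,068
Check: goods available $15,526 = COGS $9,458 + ending $6,068

COGS = $9,458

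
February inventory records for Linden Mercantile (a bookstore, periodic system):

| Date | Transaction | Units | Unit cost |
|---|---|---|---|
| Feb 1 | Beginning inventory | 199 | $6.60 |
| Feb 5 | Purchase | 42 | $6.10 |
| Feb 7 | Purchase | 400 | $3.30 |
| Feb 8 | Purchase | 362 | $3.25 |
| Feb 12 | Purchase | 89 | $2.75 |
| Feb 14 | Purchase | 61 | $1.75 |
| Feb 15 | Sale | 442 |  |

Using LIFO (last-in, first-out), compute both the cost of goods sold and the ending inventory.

Feb 15, 442 sold [LIFO — newest first]: 61 @ $1.75 + 89 @ $2.75 + 292 @ $3.25 = $1,300.50
Ending inventory: 199 @ $6.60 + 42 @ $6.10 + 400 @ $3.30 + 70 @ $3.25 = $3,117.10
Check: goods available $4,417.60 = COGS $1,300.50 + ending $3,117.10

COGS = $1,300.50; ending inventory = $3,117.10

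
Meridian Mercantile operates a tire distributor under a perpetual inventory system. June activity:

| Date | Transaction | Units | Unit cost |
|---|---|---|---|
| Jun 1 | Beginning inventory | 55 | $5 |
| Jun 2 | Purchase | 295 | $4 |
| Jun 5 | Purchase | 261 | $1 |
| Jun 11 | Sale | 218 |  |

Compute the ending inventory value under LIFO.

Jun 11, 218 sold [LIFO — newest first]: 218 @ $1 = $218
Ending inventory: 55 @ $5 + 295 @ $4 + 43 @ $1 = $1,498

Ending inventory = $1,498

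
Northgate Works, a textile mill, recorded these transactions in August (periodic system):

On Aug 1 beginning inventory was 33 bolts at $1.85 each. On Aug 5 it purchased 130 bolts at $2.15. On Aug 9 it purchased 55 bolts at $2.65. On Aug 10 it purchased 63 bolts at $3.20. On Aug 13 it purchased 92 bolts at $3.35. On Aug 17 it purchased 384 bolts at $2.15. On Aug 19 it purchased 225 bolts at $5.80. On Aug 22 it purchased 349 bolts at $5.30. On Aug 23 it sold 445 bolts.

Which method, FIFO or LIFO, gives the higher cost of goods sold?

LIFO

FIFO COGS: 33 @ $1.85 + 130 @ $2.15 + 55 @ $2.65 + 63 @ $3.20 + 92 @ $3.35 + 72 @ $2.15 = $1,150.90
LIFO COGS: 349 @ $5.30 + 96 @ $5.80 = $2,406.50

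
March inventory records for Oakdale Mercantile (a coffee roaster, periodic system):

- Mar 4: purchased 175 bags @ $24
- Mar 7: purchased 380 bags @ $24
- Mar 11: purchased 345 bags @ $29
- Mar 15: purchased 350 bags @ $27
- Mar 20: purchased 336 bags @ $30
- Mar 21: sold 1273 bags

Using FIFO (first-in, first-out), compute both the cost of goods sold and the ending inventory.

COGS = $33,465; ending inventory = $9,390

Mar 21, 1273 sold [FIFO — oldest first]: 175 @ $24 + 380 @ $24 + 345 @ $29 + 350 @ $27 + 23 @ $30 = $33,465
Ending inventory: 313 @ $30 = $9,390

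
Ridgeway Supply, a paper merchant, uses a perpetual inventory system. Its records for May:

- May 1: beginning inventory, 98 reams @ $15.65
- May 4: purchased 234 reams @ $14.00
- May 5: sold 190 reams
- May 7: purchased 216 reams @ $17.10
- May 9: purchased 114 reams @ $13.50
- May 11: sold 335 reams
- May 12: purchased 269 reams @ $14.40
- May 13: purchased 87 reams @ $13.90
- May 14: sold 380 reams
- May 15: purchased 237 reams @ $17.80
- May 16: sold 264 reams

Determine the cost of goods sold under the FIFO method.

COGS = $17,813.00

May 5, 190 sold [FIFO — oldest first]: 98 @ $15.65 + 92 @ $14.00 = $2,821.70
May 11, 335 sold [FIFO — oldest first]: 142 @ $14.00 + 193 @ $17.10 = $5,288.30
May 14, 380 sold [FIFO — oldest first]: 23 @ $17.10 + 114 @ $13.50 + 243 @ $14.40 = $5,431.50
May 16, 264 sold [FIFO — oldest first]: 26 @ $14.40 + 87 @ $13.90 + 151 @ $17.80 = $4,271.50
Total COGS = $2,821.70 + $5,288.30 + $5,431.50 + $4,271.50 = $17,813.00
Ending inventory: 86 @ $17.80 = $1,530.80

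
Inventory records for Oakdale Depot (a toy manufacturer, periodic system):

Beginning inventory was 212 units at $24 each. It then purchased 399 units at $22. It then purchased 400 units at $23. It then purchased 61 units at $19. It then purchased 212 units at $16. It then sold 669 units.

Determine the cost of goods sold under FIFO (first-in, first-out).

Sale 1 (669) [FIFO — oldest first]: 212 @ $24 + 399 @ $22 + 58 @ $23 = $15,200
Ending inventory: 342 @ $23 + 61 @ $19 + 212 @ $16 = $12,417
Check: goods available $27,617 = COGS $15,200 + ending $12,417

COGS = $15,200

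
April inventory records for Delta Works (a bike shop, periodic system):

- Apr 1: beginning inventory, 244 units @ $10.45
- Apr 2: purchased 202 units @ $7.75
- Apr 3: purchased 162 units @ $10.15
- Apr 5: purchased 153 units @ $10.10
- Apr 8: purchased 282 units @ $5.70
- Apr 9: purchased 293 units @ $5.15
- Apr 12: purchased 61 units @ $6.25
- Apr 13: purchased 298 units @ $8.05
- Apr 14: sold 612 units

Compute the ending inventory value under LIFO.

Ending inventory = $9,118.30

Apr 14, 612 sold [LIFO — newest first]: 298 @ $8.05 + 61 @ $6.25 + 253 @ $5.15 = $4,083.10
Ending inventory: 244 @ $10.45 + 202 @ $7.75 + 162 @ $10.15 + 153 @ $10.10 + 282 @ $5.70 + 40 @ $5.15 = $9,118.30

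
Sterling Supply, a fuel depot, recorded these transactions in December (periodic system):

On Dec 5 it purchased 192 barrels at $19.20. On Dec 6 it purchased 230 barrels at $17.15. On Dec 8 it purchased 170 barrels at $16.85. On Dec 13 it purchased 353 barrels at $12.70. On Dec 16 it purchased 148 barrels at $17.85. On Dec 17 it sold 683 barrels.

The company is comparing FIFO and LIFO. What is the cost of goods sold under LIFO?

FIFO COGS: 192 @ $19.20 + 230 @ $17.15 + 170 @ $16.85 + 91 @ $12.70 = $11,651.10
LIFO COGS: 148 @ $17.85 + 353 @ $12.70 + 170 @ $16.85 + 12 @ $17.15 = $10,195.20

COGS = $10,195.20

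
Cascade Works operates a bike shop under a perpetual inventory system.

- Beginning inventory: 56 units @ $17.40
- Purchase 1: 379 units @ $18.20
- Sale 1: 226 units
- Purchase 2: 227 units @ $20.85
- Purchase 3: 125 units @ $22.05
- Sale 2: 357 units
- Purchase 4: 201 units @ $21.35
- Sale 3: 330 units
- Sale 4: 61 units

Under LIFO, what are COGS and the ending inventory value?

COGS = $19,409.15; ending inventory = $243.60

Sale 1 (226) [LIFO — newest first]: 226 @ $18.20 = $4,113.20
Sale 2 (357) [LIFO — newest first]: 125 @ $22.05 + 227 @ $20.85 + 5 @ $18.20 = $7,580.20
Sale 3 (330) [LIFO — newest first]: 201 @ $21.35 + 129 @ $18.20 = $6,639.15
Sale 4 (61) [LIFO — newest first]: 19 @ $18.20 + 42 @ $17.40 = $1,076.60
Total COGS = $4,113.20 + $7,580.20 + $6,639.15 + $1,076.60 = $19,409.15
Ending inventory: 14 @ $17.40 = $243.60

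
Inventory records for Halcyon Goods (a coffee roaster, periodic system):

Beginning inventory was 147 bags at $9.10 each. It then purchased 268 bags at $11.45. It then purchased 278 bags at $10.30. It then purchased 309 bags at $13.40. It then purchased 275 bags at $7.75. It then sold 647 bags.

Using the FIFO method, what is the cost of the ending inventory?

Ending inventory = $6,745.65

Sale 1 (647) [FIFO — oldest first]: 147 @ $9.10 + 268 @ $11.45 + 232 @ $10.30 = $6,795.90
Ending inventory: 46 @ $10.30 + 309 @ $13.40 + 275 @ $7.75 = $6,745.65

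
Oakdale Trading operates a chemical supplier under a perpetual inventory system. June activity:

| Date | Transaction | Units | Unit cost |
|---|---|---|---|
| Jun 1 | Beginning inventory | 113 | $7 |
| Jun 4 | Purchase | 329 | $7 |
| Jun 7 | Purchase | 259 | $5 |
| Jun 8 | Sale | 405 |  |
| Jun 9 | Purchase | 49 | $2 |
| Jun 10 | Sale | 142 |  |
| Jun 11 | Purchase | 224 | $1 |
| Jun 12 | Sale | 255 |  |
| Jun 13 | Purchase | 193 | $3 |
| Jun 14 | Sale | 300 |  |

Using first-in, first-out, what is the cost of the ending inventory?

Ending inventory = $195

Jun 8, 405 sold [FIFO — oldest first]: 113 @ $7 + 292 @ $7 = $2,835
Jun 10, 142 sold [FIFO — oldest first]: 37 @ $7 + 105 @ $5 = $784
Jun 12, 255 sold [FIFO — oldest first]: 154 @ $5 + 49 @ $2 + 52 @ $1 = $920
Jun 14, 300 sold [FIFO — oldest first]: 172 @ $1 + 128 @ $3 = $556
Total COGS = $2,835 + $784 + $920 + $556 = $5,095
Ending inventory: 65 @ $3 = $195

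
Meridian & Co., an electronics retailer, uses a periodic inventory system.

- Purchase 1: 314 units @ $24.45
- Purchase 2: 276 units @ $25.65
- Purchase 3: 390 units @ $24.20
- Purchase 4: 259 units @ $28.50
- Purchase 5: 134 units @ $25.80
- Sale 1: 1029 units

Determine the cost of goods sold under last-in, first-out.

COGS = $26,586.60

Sale 1 (1029) [LIFO — newest first]: 134 @ $25.80 + 259 @ $28.50 + 390 @ $24.20 + 246 @ $25.65 = $26,586.60
Ending inventory: 314 @ $24.45 + 30 @ $25.65 = $8,446.80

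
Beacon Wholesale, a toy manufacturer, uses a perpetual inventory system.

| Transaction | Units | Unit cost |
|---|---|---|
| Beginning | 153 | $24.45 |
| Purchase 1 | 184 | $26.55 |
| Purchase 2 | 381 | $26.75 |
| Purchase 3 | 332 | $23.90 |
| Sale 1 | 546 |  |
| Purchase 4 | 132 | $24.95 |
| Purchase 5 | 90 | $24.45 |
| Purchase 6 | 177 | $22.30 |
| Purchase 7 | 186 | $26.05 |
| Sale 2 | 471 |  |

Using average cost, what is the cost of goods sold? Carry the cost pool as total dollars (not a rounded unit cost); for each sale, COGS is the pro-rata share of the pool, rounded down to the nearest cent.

After Beginning: 153 on hand, pool $3,740.85 (≈ $24.4500 each)
After Purchase 1: 337 on hand, pool $8,626.05 (≈ $25.5966 each)
After Purchase 2: 718 on hand, pool $18,817.80 (≈ $26.2086 each)
After Purchase 3: 1050 on hand, pool $26,752.60 (≈ $25.4787 each)
Sale 1, sell 546: 546/1050 × $26,752.60 → $13,911.35
After Purchase 4: 636 on hand, pool $16,134.65 (≈ $25.3689 each)
After Purchase 5: 726 on hand, pool $18,335.15 (≈ $25.2550 each)
After Purchase 6: 903 on hand, pool $22,282.25 (≈ $24.6758 each)
After Purchase 7: 1089 on hand, pool $27,127.55 (≈ $24.9105 each)
Sale 2, sell 471: 471/1089 × $27,127.55 → $11,732.85
Total COGS = $13,911.35 + $11,732.85 = $25,644.20
Ending inventory (cost pool remaining) = $15,394.70
Check: goods available $41,038.90 = COGS $25,644.20 + ending $15,394.70

COGS = $25,644.20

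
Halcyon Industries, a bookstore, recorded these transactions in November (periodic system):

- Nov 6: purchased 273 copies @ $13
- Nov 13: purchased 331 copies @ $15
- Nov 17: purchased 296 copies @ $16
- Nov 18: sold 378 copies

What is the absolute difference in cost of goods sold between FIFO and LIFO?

FIFO COGS: 273 @ $13 + 105 @ $15 = $5,124
LIFO COGS: 296 @ $16 + 82 @ $15 = $5,966
Difference = |$5,124 − $5,966| = $842

$842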